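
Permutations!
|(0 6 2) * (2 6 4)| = 3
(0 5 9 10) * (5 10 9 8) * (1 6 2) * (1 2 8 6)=[10, 1, 2, 3, 4, 6, 8, 7, 5, 9, 0]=(0 10)(5 6 8)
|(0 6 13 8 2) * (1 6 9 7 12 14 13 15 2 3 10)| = |(0 9 7 12 14 13 8 3 10 1 6 15 2)| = 13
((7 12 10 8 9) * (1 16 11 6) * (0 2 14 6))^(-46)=(0 6 11 14 16 2 1)(7 9 8 10 12)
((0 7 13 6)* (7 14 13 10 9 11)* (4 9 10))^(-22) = ((0 14 13 6)(4 9 11 7))^(-22) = (0 13)(4 11)(6 14)(7 9)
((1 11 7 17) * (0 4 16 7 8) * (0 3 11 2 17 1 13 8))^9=(0 3 13 2 7 4 11 8 17 1 16)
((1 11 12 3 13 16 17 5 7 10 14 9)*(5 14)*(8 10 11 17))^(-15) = (1 17 14 9)(3 8 7)(5 12 16)(10 11 13)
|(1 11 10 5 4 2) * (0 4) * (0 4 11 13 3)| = |(0 11 10 5 4 2 1 13 3)| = 9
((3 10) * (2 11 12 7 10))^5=((2 11 12 7 10 3))^5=(2 3 10 7 12 11)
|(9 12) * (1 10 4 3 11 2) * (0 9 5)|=|(0 9 12 5)(1 10 4 3 11 2)|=12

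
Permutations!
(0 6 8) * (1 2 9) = (0 6 8)(1 2 9) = [6, 2, 9, 3, 4, 5, 8, 7, 0, 1]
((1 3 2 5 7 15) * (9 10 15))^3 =(1 5 10 3 7 15 2 9)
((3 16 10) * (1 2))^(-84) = ((1 2)(3 16 10))^(-84) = (16)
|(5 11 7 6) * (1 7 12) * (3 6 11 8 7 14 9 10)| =11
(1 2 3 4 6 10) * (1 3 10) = [0, 2, 10, 4, 6, 5, 1, 7, 8, 9, 3] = (1 2 10 3 4 6)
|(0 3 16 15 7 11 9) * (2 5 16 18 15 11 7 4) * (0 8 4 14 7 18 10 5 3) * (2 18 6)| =|(2 3 10 5 16 11 9 8 4 18 15 14 7 6)| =14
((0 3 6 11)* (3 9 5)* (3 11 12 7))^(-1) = (0 11 5 9)(3 7 12 6)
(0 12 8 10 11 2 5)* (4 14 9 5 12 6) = (0 6 4 14 9 5)(2 12 8 10 11) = [6, 1, 12, 3, 14, 0, 4, 7, 10, 5, 11, 2, 8, 13, 9]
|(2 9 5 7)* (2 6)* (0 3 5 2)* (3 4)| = 6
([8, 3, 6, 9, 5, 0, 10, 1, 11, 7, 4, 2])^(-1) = [5, 7, 11, 1, 10, 4, 2, 9, 0, 3, 6, 8]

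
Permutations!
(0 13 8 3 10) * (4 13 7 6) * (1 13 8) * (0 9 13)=(0 7 6 4 8 3 10 9 13 1)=[7, 0, 2, 10, 8, 5, 4, 6, 3, 13, 9, 11, 12, 1]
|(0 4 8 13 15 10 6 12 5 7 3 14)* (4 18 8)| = 12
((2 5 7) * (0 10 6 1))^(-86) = ((0 10 6 1)(2 5 7))^(-86) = (0 6)(1 10)(2 5 7)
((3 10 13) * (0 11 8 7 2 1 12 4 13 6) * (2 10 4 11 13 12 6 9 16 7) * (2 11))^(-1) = ((0 13 3 4 12 2 1 6)(7 10 9 16)(8 11))^(-1) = (0 6 1 2 12 4 3 13)(7 16 9 10)(8 11)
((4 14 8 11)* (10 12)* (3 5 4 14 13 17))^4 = ((3 5 4 13 17)(8 11 14)(10 12))^4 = (3 17 13 4 5)(8 11 14)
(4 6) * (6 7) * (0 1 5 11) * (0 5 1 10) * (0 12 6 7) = (0 10 12 6 4)(5 11) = [10, 1, 2, 3, 0, 11, 4, 7, 8, 9, 12, 5, 6]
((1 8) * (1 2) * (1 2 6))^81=((1 8 6))^81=(8)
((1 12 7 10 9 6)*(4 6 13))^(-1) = ((1 12 7 10 9 13 4 6))^(-1) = (1 6 4 13 9 10 7 12)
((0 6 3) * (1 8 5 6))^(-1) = ((0 1 8 5 6 3))^(-1) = (0 3 6 5 8 1)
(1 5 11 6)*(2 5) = [0, 2, 5, 3, 4, 11, 1, 7, 8, 9, 10, 6] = (1 2 5 11 6)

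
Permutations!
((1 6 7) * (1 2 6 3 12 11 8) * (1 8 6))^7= (12)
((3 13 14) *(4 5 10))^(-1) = ((3 13 14)(4 5 10))^(-1) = (3 14 13)(4 10 5)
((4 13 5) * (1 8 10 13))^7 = (1 8 10 13 5 4)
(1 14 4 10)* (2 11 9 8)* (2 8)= (1 14 4 10)(2 11 9)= [0, 14, 11, 3, 10, 5, 6, 7, 8, 2, 1, 9, 12, 13, 4]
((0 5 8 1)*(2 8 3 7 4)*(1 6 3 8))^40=((0 5 8 6 3 7 4 2 1))^40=(0 3 1 6 2 8 4 5 7)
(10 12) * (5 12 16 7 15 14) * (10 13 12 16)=(5 16 7 15 14)(12 13)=[0, 1, 2, 3, 4, 16, 6, 15, 8, 9, 10, 11, 13, 12, 5, 14, 7]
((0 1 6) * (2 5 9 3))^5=(0 6 1)(2 5 9 3)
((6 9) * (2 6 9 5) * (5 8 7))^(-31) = (9)(2 5 7 8 6) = ((9)(2 6 8 7 5))^(-31)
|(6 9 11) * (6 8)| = |(6 9 11 8)| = 4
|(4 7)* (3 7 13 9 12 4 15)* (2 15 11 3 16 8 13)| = |(2 15 16 8 13 9 12 4)(3 7 11)| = 24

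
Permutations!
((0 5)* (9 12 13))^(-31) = (0 5)(9 13 12)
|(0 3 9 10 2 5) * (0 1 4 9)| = 6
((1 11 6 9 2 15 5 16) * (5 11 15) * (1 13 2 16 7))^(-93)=((1 15 11 6 9 16 13 2 5 7))^(-93)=(1 2 9 15 5 16 11 7 13 6)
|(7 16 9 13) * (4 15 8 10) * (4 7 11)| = 9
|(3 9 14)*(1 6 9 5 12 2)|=|(1 6 9 14 3 5 12 2)|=8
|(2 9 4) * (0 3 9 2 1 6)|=|(0 3 9 4 1 6)|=6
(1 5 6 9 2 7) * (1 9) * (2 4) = (1 5 6)(2 7 9 4) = [0, 5, 7, 3, 2, 6, 1, 9, 8, 4]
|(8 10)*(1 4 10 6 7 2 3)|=|(1 4 10 8 6 7 2 3)|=8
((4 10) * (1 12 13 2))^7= (1 2 13 12)(4 10)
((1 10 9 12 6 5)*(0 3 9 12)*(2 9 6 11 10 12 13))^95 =(0 10 5 9 11 6 2 12 3 13 1)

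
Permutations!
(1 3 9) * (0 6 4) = [6, 3, 2, 9, 0, 5, 4, 7, 8, 1] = (0 6 4)(1 3 9)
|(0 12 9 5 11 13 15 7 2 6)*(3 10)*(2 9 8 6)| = |(0 12 8 6)(3 10)(5 11 13 15 7 9)| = 12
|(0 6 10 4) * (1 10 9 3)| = 7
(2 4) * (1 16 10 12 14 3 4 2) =[0, 16, 2, 4, 1, 5, 6, 7, 8, 9, 12, 11, 14, 13, 3, 15, 10] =(1 16 10 12 14 3 4)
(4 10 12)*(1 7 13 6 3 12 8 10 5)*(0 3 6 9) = [3, 7, 2, 12, 5, 1, 6, 13, 10, 0, 8, 11, 4, 9] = (0 3 12 4 5 1 7 13 9)(8 10)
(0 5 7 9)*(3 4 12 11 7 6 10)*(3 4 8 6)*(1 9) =[5, 9, 2, 8, 12, 3, 10, 1, 6, 0, 4, 7, 11] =(0 5 3 8 6 10 4 12 11 7 1 9)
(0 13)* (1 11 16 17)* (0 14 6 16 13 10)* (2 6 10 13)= [13, 11, 6, 3, 4, 5, 16, 7, 8, 9, 0, 2, 12, 14, 10, 15, 17, 1]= (0 13 14 10)(1 11 2 6 16 17)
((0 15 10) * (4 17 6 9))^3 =(4 9 6 17)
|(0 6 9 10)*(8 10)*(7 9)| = |(0 6 7 9 8 10)| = 6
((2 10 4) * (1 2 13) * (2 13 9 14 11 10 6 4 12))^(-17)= ((1 13)(2 6 4 9 14 11 10 12))^(-17)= (1 13)(2 12 10 11 14 9 4 6)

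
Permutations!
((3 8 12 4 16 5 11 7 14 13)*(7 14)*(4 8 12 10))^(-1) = (3 13 14 11 5 16 4 10 8 12)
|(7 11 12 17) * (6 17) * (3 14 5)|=15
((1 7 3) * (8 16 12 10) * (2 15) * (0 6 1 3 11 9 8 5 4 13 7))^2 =(0 1 6)(4 7 9 16 10)(5 13 11 8 12)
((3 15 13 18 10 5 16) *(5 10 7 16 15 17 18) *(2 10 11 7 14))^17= (2 14 18 17 3 16 7 11 10)(5 13 15)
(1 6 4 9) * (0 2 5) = [2, 6, 5, 3, 9, 0, 4, 7, 8, 1] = (0 2 5)(1 6 4 9)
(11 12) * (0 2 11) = [2, 1, 11, 3, 4, 5, 6, 7, 8, 9, 10, 12, 0] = (0 2 11 12)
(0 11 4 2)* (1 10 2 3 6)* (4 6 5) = [11, 10, 0, 5, 3, 4, 1, 7, 8, 9, 2, 6] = (0 11 6 1 10 2)(3 5 4)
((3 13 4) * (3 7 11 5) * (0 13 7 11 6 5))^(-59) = (0 13 4 11)(3 7 6 5)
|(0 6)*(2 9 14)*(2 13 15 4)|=|(0 6)(2 9 14 13 15 4)|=6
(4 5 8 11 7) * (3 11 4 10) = [0, 1, 2, 11, 5, 8, 6, 10, 4, 9, 3, 7] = (3 11 7 10)(4 5 8)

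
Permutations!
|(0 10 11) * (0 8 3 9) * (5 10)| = 7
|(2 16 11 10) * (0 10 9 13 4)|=|(0 10 2 16 11 9 13 4)|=8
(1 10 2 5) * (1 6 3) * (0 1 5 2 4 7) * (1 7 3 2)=[7, 10, 1, 5, 3, 6, 2, 0, 8, 9, 4]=(0 7)(1 10 4 3 5 6 2)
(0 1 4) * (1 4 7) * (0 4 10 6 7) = (0 10 6 7 1) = [10, 0, 2, 3, 4, 5, 7, 1, 8, 9, 6]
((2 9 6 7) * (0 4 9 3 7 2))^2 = (0 9 2 7 4 6 3)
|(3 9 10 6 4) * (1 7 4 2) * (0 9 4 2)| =|(0 9 10 6)(1 7 2)(3 4)| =12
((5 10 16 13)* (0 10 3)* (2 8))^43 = (0 10 16 13 5 3)(2 8) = ((0 10 16 13 5 3)(2 8))^43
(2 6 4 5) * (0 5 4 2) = (0 5)(2 6) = [5, 1, 6, 3, 4, 0, 2]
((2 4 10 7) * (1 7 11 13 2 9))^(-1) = ((1 7 9)(2 4 10 11 13))^(-1) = (1 9 7)(2 13 11 10 4)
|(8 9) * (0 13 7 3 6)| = |(0 13 7 3 6)(8 9)| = 10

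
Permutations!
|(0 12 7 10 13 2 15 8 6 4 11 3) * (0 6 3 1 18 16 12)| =|(1 18 16 12 7 10 13 2 15 8 3 6 4 11)| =14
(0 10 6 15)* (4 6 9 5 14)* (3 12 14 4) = (0 10 9 5 4 6 15)(3 12 14) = [10, 1, 2, 12, 6, 4, 15, 7, 8, 5, 9, 11, 14, 13, 3, 0]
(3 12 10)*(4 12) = (3 4 12 10) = [0, 1, 2, 4, 12, 5, 6, 7, 8, 9, 3, 11, 10]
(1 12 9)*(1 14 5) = [0, 12, 2, 3, 4, 1, 6, 7, 8, 14, 10, 11, 9, 13, 5] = (1 12 9 14 5)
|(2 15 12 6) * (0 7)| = |(0 7)(2 15 12 6)| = 4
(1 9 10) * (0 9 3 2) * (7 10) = (0 9 7 10 1 3 2) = [9, 3, 0, 2, 4, 5, 6, 10, 8, 7, 1]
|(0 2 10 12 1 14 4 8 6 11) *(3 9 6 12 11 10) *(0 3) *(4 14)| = 20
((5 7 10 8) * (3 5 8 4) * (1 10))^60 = (10)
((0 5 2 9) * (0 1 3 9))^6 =(9)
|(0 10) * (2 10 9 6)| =|(0 9 6 2 10)| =5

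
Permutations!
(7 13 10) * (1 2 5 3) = [0, 2, 5, 1, 4, 3, 6, 13, 8, 9, 7, 11, 12, 10] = (1 2 5 3)(7 13 10)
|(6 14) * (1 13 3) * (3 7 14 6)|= 5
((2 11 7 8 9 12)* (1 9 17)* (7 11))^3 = (1 2 17 12 8 9 7)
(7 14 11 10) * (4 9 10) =(4 9 10 7 14 11) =[0, 1, 2, 3, 9, 5, 6, 14, 8, 10, 7, 4, 12, 13, 11]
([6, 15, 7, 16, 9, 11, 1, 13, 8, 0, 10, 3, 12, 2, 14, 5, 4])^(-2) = (0 4 3 5 1)(2 7 13)(6 9 16 11 15)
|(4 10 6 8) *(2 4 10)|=6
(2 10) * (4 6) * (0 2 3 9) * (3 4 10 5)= (0 2 5 3 9)(4 6 10)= [2, 1, 5, 9, 6, 3, 10, 7, 8, 0, 4]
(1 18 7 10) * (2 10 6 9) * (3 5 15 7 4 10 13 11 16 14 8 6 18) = (1 3 5 15 7 18 4 10)(2 13 11 16 14 8 6 9) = [0, 3, 13, 5, 10, 15, 9, 18, 6, 2, 1, 16, 12, 11, 8, 7, 14, 17, 4]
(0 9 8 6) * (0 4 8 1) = (0 9 1)(4 8 6) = [9, 0, 2, 3, 8, 5, 4, 7, 6, 1]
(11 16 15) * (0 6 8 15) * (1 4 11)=(0 6 8 15 1 4 11 16)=[6, 4, 2, 3, 11, 5, 8, 7, 15, 9, 10, 16, 12, 13, 14, 1, 0]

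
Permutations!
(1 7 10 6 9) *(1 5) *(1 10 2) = (1 7 2)(5 10 6 9) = [0, 7, 1, 3, 4, 10, 9, 2, 8, 5, 6]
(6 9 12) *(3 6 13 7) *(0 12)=(0 12 13 7 3 6 9)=[12, 1, 2, 6, 4, 5, 9, 3, 8, 0, 10, 11, 13, 7]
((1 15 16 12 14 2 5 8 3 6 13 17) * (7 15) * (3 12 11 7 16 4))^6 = ((1 16 11 7 15 4 3 6 13 17)(2 5 8 12 14))^6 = (1 3 11 13 15)(2 5 8 12 14)(4 16 6 7 17)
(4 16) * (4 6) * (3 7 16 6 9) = (3 7 16 9)(4 6) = [0, 1, 2, 7, 6, 5, 4, 16, 8, 3, 10, 11, 12, 13, 14, 15, 9]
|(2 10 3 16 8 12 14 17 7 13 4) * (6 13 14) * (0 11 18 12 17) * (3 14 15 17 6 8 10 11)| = |(0 3 16 10 14)(2 11 18 12 8 6 13 4)(7 15 17)| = 120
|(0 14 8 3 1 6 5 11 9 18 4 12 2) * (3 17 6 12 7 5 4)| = 15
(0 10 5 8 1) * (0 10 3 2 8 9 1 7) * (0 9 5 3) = [0, 10, 8, 2, 4, 5, 6, 9, 7, 1, 3] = (1 10 3 2 8 7 9)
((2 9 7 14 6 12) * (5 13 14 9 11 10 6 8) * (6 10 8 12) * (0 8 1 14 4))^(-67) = (0 13 8 4 5)(1 2 14 11 12)(7 9)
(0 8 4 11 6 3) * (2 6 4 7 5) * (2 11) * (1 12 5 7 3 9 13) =(0 8 3)(1 12 5 11 4 2 6 9 13) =[8, 12, 6, 0, 2, 11, 9, 7, 3, 13, 10, 4, 5, 1]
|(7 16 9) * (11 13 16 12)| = |(7 12 11 13 16 9)| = 6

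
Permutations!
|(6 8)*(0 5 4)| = 6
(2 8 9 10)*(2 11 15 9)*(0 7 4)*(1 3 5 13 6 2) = (0 7 4)(1 3 5 13 6 2 8)(9 10 11 15) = [7, 3, 8, 5, 0, 13, 2, 4, 1, 10, 11, 15, 12, 6, 14, 9]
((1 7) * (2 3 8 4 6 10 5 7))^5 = (1 6 2 10 3 5 8 7 4)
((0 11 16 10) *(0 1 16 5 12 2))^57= (16)(0 5 2 11 12)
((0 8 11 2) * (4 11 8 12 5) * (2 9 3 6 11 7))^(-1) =(0 2 7 4 5 12)(3 9 11 6)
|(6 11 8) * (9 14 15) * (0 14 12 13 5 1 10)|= 9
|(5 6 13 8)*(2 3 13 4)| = |(2 3 13 8 5 6 4)| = 7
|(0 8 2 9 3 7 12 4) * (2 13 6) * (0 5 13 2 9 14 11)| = 40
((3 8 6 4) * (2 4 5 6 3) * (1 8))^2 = ((1 8 3)(2 4)(5 6))^2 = (1 3 8)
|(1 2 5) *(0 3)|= |(0 3)(1 2 5)|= 6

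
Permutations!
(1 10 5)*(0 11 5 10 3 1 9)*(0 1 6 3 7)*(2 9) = (0 11 5 2 9 1 7)(3 6) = [11, 7, 9, 6, 4, 2, 3, 0, 8, 1, 10, 5]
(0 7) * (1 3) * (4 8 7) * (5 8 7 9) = (0 4 7)(1 3)(5 8 9) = [4, 3, 2, 1, 7, 8, 6, 0, 9, 5]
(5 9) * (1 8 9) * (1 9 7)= (1 8 7)(5 9)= [0, 8, 2, 3, 4, 9, 6, 1, 7, 5]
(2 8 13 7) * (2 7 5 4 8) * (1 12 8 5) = (1 12 8 13)(4 5) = [0, 12, 2, 3, 5, 4, 6, 7, 13, 9, 10, 11, 8, 1]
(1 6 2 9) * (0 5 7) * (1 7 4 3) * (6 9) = (0 5 4 3 1 9 7)(2 6) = [5, 9, 6, 1, 3, 4, 2, 0, 8, 7]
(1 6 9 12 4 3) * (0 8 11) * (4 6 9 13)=[8, 9, 2, 1, 3, 5, 13, 7, 11, 12, 10, 0, 6, 4]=(0 8 11)(1 9 12 6 13 4 3)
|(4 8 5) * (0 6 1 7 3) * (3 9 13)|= |(0 6 1 7 9 13 3)(4 8 5)|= 21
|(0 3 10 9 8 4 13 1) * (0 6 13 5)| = 21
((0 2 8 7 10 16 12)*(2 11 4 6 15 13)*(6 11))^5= (0 8)(2 12)(4 11)(6 7)(10 15)(13 16)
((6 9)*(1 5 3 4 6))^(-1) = ((1 5 3 4 6 9))^(-1) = (1 9 6 4 3 5)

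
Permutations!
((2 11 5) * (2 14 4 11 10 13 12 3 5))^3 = ((2 10 13 12 3 5 14 4 11))^3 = (2 12 14)(3 4 10)(5 11 13)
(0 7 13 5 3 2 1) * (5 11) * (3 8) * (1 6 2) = (0 7 13 11 5 8 3 1)(2 6) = [7, 0, 6, 1, 4, 8, 2, 13, 3, 9, 10, 5, 12, 11]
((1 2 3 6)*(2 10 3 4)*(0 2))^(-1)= ((0 2 4)(1 10 3 6))^(-1)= (0 4 2)(1 6 3 10)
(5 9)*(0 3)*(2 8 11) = [3, 1, 8, 0, 4, 9, 6, 7, 11, 5, 10, 2] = (0 3)(2 8 11)(5 9)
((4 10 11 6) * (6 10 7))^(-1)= ((4 7 6)(10 11))^(-1)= (4 6 7)(10 11)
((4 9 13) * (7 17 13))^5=(17)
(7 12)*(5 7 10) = [0, 1, 2, 3, 4, 7, 6, 12, 8, 9, 5, 11, 10] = (5 7 12 10)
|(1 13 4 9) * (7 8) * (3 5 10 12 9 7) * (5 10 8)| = |(1 13 4 7 5 8 3 10 12 9)| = 10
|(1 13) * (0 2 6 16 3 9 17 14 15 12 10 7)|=|(0 2 6 16 3 9 17 14 15 12 10 7)(1 13)|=12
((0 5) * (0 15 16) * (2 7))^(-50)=(0 15)(5 16)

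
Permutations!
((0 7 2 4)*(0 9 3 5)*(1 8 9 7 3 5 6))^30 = ((0 3 6 1 8 9 5)(2 4 7))^30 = (0 6 8 5 3 1 9)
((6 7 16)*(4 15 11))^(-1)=((4 15 11)(6 7 16))^(-1)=(4 11 15)(6 16 7)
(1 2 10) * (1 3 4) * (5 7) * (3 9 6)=(1 2 10 9 6 3 4)(5 7)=[0, 2, 10, 4, 1, 7, 3, 5, 8, 6, 9]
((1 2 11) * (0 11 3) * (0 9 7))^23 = (0 1 3 7 11 2 9)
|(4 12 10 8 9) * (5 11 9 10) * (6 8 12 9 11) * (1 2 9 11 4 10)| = 8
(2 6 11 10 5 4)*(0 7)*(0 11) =(0 7 11 10 5 4 2 6) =[7, 1, 6, 3, 2, 4, 0, 11, 8, 9, 5, 10]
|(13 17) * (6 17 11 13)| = 2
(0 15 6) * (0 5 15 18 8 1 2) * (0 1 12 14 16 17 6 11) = (0 18 8 12 14 16 17 6 5 15 11)(1 2) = [18, 2, 1, 3, 4, 15, 5, 7, 12, 9, 10, 0, 14, 13, 16, 11, 17, 6, 8]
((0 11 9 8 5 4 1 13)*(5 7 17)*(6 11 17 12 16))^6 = (17)(6 16 12 7 8 9 11)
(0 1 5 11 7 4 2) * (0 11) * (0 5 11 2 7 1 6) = [6, 11, 2, 3, 7, 5, 0, 4, 8, 9, 10, 1] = (0 6)(1 11)(4 7)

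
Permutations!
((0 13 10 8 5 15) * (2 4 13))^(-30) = (0 4 10 5)(2 13 8 15)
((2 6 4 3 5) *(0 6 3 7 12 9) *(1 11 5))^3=(0 7)(1 2 11 3 5)(4 9)(6 12)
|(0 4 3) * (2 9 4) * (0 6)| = |(0 2 9 4 3 6)| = 6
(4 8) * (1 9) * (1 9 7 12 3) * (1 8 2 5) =[0, 7, 5, 8, 2, 1, 6, 12, 4, 9, 10, 11, 3] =(1 7 12 3 8 4 2 5)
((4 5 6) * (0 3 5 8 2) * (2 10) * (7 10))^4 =(0 4 2 6 10 5 7 3 8)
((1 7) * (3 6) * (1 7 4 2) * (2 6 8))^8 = ((1 4 6 3 8 2))^8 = (1 6 8)(2 4 3)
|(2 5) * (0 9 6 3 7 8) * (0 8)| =10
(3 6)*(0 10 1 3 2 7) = (0 10 1 3 6 2 7) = [10, 3, 7, 6, 4, 5, 2, 0, 8, 9, 1]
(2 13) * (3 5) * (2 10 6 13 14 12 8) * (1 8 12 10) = [0, 8, 14, 5, 4, 3, 13, 7, 2, 9, 6, 11, 12, 1, 10] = (1 8 2 14 10 6 13)(3 5)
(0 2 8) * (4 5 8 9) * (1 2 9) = (0 9 4 5 8)(1 2) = [9, 2, 1, 3, 5, 8, 6, 7, 0, 4]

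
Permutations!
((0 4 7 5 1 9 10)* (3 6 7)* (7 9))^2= ((0 4 3 6 9 10)(1 7 5))^2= (0 3 9)(1 5 7)(4 6 10)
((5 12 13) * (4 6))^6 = (13) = ((4 6)(5 12 13))^6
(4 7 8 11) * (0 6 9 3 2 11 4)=(0 6 9 3 2 11)(4 7 8)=[6, 1, 11, 2, 7, 5, 9, 8, 4, 3, 10, 0]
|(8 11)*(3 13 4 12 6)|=10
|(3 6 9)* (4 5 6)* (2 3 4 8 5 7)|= |(2 3 8 5 6 9 4 7)|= 8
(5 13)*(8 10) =(5 13)(8 10) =[0, 1, 2, 3, 4, 13, 6, 7, 10, 9, 8, 11, 12, 5]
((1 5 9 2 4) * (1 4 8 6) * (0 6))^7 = (9)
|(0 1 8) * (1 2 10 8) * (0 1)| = |(0 2 10 8 1)| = 5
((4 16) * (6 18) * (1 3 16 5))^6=((1 3 16 4 5)(6 18))^6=(18)(1 3 16 4 5)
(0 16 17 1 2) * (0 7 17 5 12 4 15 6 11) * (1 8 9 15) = (0 16 5 12 4 1 2 7 17 8 9 15 6 11) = [16, 2, 7, 3, 1, 12, 11, 17, 9, 15, 10, 0, 4, 13, 14, 6, 5, 8]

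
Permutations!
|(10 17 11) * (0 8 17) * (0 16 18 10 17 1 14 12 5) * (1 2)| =42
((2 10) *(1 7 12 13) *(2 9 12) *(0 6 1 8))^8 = ((0 6 1 7 2 10 9 12 13 8))^8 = (0 13 9 2 1)(6 8 12 10 7)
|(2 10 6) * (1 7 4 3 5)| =15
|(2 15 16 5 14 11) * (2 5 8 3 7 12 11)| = 10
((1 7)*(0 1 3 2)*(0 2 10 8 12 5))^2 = ((0 1 7 3 10 8 12 5))^2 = (0 7 10 12)(1 3 8 5)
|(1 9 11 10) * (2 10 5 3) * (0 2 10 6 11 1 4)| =8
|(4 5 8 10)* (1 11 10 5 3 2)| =6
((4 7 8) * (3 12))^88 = ((3 12)(4 7 8))^88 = (12)(4 7 8)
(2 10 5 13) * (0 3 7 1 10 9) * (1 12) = (0 3 7 12 1 10 5 13 2 9) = [3, 10, 9, 7, 4, 13, 6, 12, 8, 0, 5, 11, 1, 2]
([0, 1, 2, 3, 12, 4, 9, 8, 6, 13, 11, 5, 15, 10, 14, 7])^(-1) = (4 5 11 10 13 9 6 8 7 15 12)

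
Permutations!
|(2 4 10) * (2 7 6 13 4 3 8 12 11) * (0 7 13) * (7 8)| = |(0 8 12 11 2 3 7 6)(4 10 13)| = 24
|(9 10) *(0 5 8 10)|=5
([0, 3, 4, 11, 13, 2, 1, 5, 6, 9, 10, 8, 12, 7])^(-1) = [0, 6, 5, 1, 2, 7, 8, 13, 11, 9, 10, 3, 12, 4]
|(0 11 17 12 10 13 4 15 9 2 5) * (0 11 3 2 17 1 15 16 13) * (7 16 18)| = |(0 3 2 5 11 1 15 9 17 12 10)(4 18 7 16 13)| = 55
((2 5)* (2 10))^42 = ((2 5 10))^42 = (10)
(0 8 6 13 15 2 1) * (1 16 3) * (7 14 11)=(0 8 6 13 15 2 16 3 1)(7 14 11)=[8, 0, 16, 1, 4, 5, 13, 14, 6, 9, 10, 7, 12, 15, 11, 2, 3]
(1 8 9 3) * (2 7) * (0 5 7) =(0 5 7 2)(1 8 9 3) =[5, 8, 0, 1, 4, 7, 6, 2, 9, 3]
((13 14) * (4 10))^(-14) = ((4 10)(13 14))^(-14) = (14)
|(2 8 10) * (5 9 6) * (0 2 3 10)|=|(0 2 8)(3 10)(5 9 6)|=6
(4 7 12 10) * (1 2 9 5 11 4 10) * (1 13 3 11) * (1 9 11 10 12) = (1 2 11 4 7)(3 10 12 13)(5 9) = [0, 2, 11, 10, 7, 9, 6, 1, 8, 5, 12, 4, 13, 3]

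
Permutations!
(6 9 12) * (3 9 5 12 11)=(3 9 11)(5 12 6)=[0, 1, 2, 9, 4, 12, 5, 7, 8, 11, 10, 3, 6]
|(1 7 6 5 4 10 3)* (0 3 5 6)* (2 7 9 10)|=|(0 3 1 9 10 5 4 2 7)|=9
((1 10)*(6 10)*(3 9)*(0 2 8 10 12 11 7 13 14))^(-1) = (0 14 13 7 11 12 6 1 10 8 2)(3 9)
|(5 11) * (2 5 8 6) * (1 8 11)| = |(11)(1 8 6 2 5)| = 5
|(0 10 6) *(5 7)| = 6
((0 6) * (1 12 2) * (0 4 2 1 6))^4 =((1 12)(2 6 4))^4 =(12)(2 6 4)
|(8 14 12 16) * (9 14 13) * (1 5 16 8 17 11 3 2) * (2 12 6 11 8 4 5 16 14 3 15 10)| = |(1 16 17 8 13 9 3 12 4 5 14 6 11 15 10 2)| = 16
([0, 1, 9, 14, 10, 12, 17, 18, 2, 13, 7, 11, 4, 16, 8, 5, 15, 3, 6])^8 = (2 10)(3 5)(4 8)(6 16)(7 9)(12 14)(13 18)(15 17)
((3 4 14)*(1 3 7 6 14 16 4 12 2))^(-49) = (1 2 12 3)(4 16)(6 7 14)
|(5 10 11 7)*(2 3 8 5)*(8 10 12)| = 15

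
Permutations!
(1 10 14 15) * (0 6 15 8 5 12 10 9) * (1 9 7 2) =(0 6 15 9)(1 7 2)(5 12 10 14 8) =[6, 7, 1, 3, 4, 12, 15, 2, 5, 0, 14, 11, 10, 13, 8, 9]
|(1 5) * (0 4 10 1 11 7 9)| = 8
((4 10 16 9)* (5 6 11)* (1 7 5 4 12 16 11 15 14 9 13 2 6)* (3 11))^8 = ((1 7 5)(2 6 15 14 9 12 16 13)(3 11 4 10))^8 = (16)(1 5 7)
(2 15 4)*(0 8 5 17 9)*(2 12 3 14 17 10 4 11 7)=[8, 1, 15, 14, 12, 10, 6, 2, 5, 0, 4, 7, 3, 13, 17, 11, 16, 9]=(0 8 5 10 4 12 3 14 17 9)(2 15 11 7)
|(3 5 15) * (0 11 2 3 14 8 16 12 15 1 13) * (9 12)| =42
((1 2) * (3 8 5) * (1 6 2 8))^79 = (1 3 5 8)(2 6)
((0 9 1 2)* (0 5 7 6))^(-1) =(0 6 7 5 2 1 9)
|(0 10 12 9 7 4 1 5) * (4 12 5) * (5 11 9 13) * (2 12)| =18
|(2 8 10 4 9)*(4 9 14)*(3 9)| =10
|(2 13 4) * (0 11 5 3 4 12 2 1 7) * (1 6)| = |(0 11 5 3 4 6 1 7)(2 13 12)| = 24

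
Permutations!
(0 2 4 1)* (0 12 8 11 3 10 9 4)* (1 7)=(0 2)(1 12 8 11 3 10 9 4 7)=[2, 12, 0, 10, 7, 5, 6, 1, 11, 4, 9, 3, 8]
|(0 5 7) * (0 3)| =4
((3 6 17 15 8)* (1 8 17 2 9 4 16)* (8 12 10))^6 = (17)(1 2 10 4 3)(6 12 9 8 16)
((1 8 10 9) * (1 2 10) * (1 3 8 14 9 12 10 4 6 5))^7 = (14)(3 8)(10 12)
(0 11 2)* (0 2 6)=[11, 1, 2, 3, 4, 5, 0, 7, 8, 9, 10, 6]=(0 11 6)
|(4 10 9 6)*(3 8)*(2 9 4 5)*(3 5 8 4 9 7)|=|(2 7 3 4 10 9 6 8 5)|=9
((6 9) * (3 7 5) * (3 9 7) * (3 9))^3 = (3 7 9 5 6)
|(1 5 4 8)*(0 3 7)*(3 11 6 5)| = |(0 11 6 5 4 8 1 3 7)| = 9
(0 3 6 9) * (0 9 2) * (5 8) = [3, 1, 0, 6, 4, 8, 2, 7, 5, 9] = (9)(0 3 6 2)(5 8)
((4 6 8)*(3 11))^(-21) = (3 11)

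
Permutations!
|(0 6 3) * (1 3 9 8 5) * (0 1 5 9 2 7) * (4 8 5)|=|(0 6 2 7)(1 3)(4 8 9 5)|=4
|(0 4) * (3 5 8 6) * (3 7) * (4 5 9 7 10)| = 6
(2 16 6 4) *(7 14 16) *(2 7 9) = (2 9)(4 7 14 16 6) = [0, 1, 9, 3, 7, 5, 4, 14, 8, 2, 10, 11, 12, 13, 16, 15, 6]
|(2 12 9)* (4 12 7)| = |(2 7 4 12 9)| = 5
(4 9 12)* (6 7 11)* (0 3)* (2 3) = (0 2 3)(4 9 12)(6 7 11) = [2, 1, 3, 0, 9, 5, 7, 11, 8, 12, 10, 6, 4]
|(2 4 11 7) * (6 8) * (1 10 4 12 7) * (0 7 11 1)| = |(0 7 2 12 11)(1 10 4)(6 8)| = 30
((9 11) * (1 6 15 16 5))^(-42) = (1 16 6 5 15)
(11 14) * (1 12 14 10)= [0, 12, 2, 3, 4, 5, 6, 7, 8, 9, 1, 10, 14, 13, 11]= (1 12 14 11 10)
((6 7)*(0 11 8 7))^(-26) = (0 6 7 8 11)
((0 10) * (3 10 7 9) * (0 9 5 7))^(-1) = (3 9 10)(5 7)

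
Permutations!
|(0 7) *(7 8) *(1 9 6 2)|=12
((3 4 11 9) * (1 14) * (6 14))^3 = (14)(3 9 11 4)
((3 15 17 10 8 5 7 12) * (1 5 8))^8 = (17)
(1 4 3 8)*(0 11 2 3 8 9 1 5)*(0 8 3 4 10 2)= (0 11)(1 10 2 4 3 9)(5 8)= [11, 10, 4, 9, 3, 8, 6, 7, 5, 1, 2, 0]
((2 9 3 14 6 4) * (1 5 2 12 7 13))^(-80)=((1 5 2 9 3 14 6 4 12 7 13))^(-80)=(1 12 14 2 13 4 3 5 7 6 9)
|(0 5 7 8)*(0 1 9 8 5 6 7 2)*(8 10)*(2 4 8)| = 10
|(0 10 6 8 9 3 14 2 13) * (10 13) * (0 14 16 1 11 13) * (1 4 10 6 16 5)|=|(1 11 13 14 2 6 8 9 3 5)(4 10 16)|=30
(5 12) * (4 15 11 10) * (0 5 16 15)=(0 5 12 16 15 11 10 4)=[5, 1, 2, 3, 0, 12, 6, 7, 8, 9, 4, 10, 16, 13, 14, 11, 15]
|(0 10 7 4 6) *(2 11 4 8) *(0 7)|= 6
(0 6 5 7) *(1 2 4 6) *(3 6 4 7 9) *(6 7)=(0 1 2 6 5 9 3 7)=[1, 2, 6, 7, 4, 9, 5, 0, 8, 3]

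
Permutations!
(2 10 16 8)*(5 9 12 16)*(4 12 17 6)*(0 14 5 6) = (0 14 5 9 17)(2 10 6 4 12 16 8) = [14, 1, 10, 3, 12, 9, 4, 7, 2, 17, 6, 11, 16, 13, 5, 15, 8, 0]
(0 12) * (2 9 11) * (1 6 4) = (0 12)(1 6 4)(2 9 11) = [12, 6, 9, 3, 1, 5, 4, 7, 8, 11, 10, 2, 0]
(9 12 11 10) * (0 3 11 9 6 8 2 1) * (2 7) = [3, 0, 1, 11, 4, 5, 8, 2, 7, 12, 6, 10, 9] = (0 3 11 10 6 8 7 2 1)(9 12)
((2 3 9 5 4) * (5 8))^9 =(2 8)(3 5)(4 9)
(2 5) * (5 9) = (2 9 5) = [0, 1, 9, 3, 4, 2, 6, 7, 8, 5]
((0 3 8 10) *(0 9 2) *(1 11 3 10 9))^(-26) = ((0 10 1 11 3 8 9 2))^(-26) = (0 9 3 1)(2 8 11 10)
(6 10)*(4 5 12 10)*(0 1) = (0 1)(4 5 12 10 6) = [1, 0, 2, 3, 5, 12, 4, 7, 8, 9, 6, 11, 10]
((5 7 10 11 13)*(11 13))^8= ((5 7 10 13))^8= (13)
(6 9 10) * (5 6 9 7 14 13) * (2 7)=(2 7 14 13 5 6)(9 10)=[0, 1, 7, 3, 4, 6, 2, 14, 8, 10, 9, 11, 12, 5, 13]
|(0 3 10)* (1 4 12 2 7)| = 15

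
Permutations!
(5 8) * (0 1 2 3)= (0 1 2 3)(5 8)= [1, 2, 3, 0, 4, 8, 6, 7, 5]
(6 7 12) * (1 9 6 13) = (1 9 6 7 12 13) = [0, 9, 2, 3, 4, 5, 7, 12, 8, 6, 10, 11, 13, 1]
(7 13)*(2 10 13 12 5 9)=(2 10 13 7 12 5 9)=[0, 1, 10, 3, 4, 9, 6, 12, 8, 2, 13, 11, 5, 7]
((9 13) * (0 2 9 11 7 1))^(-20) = (0 2 9 13 11 7 1)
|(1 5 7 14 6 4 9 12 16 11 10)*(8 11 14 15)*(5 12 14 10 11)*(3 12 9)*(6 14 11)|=|(1 9 11 6 4 3 12 16 10)(5 7 15 8)|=36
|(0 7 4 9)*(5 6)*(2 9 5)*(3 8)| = |(0 7 4 5 6 2 9)(3 8)| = 14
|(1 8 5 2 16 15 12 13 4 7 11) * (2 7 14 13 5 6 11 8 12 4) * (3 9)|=42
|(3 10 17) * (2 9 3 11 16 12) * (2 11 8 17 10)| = |(2 9 3)(8 17)(11 16 12)| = 6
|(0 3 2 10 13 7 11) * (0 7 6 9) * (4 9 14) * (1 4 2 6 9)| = |(0 3 6 14 2 10 13 9)(1 4)(7 11)| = 8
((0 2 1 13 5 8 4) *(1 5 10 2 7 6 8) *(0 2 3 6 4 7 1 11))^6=((0 1 13 10 3 6 8 7 4 2 5 11))^6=(0 8)(1 7)(2 10)(3 5)(4 13)(6 11)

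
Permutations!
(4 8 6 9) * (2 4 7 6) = (2 4 8)(6 9 7) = [0, 1, 4, 3, 8, 5, 9, 6, 2, 7]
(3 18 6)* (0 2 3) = (0 2 3 18 6) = [2, 1, 3, 18, 4, 5, 0, 7, 8, 9, 10, 11, 12, 13, 14, 15, 16, 17, 6]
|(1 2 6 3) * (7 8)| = |(1 2 6 3)(7 8)| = 4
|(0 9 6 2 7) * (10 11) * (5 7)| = 6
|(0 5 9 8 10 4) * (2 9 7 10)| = |(0 5 7 10 4)(2 9 8)| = 15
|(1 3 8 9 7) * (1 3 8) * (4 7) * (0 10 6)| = |(0 10 6)(1 8 9 4 7 3)| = 6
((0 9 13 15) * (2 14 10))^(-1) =((0 9 13 15)(2 14 10))^(-1) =(0 15 13 9)(2 10 14)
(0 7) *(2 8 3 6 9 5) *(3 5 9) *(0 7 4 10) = (0 4 10)(2 8 5)(3 6) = [4, 1, 8, 6, 10, 2, 3, 7, 5, 9, 0]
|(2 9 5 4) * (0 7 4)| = |(0 7 4 2 9 5)| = 6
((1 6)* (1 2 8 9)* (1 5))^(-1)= ((1 6 2 8 9 5))^(-1)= (1 5 9 8 2 6)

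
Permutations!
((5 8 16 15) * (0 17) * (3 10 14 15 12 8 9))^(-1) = (0 17)(3 9 5 15 14 10)(8 12 16)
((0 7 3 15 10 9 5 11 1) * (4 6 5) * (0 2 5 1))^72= ((0 7 3 15 10 9 4 6 1 2 5 11))^72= (15)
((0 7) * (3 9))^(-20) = ((0 7)(3 9))^(-20) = (9)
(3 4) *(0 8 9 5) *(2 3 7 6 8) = (0 2 3 4 7 6 8 9 5) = [2, 1, 3, 4, 7, 0, 8, 6, 9, 5]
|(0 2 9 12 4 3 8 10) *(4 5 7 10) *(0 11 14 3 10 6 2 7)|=42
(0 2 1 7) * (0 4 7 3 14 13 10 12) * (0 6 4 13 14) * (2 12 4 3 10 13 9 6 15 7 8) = [12, 10, 1, 0, 8, 5, 3, 9, 2, 6, 4, 11, 15, 13, 14, 7] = (0 12 15 7 9 6 3)(1 10 4 8 2)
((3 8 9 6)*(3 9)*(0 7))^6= (9)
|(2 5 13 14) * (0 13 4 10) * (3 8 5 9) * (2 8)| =21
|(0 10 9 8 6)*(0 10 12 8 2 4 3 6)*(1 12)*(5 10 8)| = |(0 1 12 5 10 9 2 4 3 6 8)| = 11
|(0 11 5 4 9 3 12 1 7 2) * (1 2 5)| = |(0 11 1 7 5 4 9 3 12 2)| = 10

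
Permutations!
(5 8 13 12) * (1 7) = (1 7)(5 8 13 12) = [0, 7, 2, 3, 4, 8, 6, 1, 13, 9, 10, 11, 5, 12]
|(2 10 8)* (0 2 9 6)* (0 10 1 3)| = 4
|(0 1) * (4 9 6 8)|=4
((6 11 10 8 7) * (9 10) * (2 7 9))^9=(2 7 6 11)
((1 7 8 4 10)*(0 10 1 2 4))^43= (0 10 2 4 1 7 8)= ((0 10 2 4 1 7 8))^43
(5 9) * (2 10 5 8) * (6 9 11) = [0, 1, 10, 3, 4, 11, 9, 7, 2, 8, 5, 6] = (2 10 5 11 6 9 8)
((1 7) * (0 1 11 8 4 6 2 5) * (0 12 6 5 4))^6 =(0 1 7 11 8)(2 4 5 12 6)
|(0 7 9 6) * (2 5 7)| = 6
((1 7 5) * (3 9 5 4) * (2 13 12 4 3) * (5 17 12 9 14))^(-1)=(1 5 14 3 7)(2 4 12 17 9 13)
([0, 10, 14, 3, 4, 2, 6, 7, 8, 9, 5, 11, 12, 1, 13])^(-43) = (1 13 14 2 5 10)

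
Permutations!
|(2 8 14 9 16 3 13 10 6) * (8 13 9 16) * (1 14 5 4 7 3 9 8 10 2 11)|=70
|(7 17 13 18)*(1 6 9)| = |(1 6 9)(7 17 13 18)| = 12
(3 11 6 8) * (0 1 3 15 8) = (0 1 3 11 6)(8 15) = [1, 3, 2, 11, 4, 5, 0, 7, 15, 9, 10, 6, 12, 13, 14, 8]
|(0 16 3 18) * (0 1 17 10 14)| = 8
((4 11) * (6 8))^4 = ((4 11)(6 8))^4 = (11)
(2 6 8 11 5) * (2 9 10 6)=(5 9 10 6 8 11)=[0, 1, 2, 3, 4, 9, 8, 7, 11, 10, 6, 5]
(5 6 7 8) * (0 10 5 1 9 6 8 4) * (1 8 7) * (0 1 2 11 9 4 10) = (1 4)(2 11 9 6)(5 7 10) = [0, 4, 11, 3, 1, 7, 2, 10, 8, 6, 5, 9]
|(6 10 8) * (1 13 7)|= |(1 13 7)(6 10 8)|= 3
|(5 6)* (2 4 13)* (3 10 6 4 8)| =|(2 8 3 10 6 5 4 13)| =8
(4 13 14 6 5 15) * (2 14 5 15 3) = (2 14 6 15 4 13 5 3) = [0, 1, 14, 2, 13, 3, 15, 7, 8, 9, 10, 11, 12, 5, 6, 4]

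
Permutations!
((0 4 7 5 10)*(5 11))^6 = ((0 4 7 11 5 10))^6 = (11)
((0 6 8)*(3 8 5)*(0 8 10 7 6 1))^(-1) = ((0 1)(3 10 7 6 5))^(-1) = (0 1)(3 5 6 7 10)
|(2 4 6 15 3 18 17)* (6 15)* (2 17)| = 5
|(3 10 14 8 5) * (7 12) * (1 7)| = 15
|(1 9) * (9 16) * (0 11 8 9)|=6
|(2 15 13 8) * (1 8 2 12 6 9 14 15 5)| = 10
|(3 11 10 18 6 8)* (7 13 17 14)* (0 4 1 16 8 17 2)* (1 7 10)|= |(0 4 7 13 2)(1 16 8 3 11)(6 17 14 10 18)|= 5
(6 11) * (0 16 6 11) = (0 16 6) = [16, 1, 2, 3, 4, 5, 0, 7, 8, 9, 10, 11, 12, 13, 14, 15, 6]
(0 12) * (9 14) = [12, 1, 2, 3, 4, 5, 6, 7, 8, 14, 10, 11, 0, 13, 9] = (0 12)(9 14)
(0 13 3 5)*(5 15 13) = (0 5)(3 15 13) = [5, 1, 2, 15, 4, 0, 6, 7, 8, 9, 10, 11, 12, 3, 14, 13]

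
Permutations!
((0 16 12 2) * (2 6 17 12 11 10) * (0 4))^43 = ((0 16 11 10 2 4)(6 17 12))^43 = (0 16 11 10 2 4)(6 17 12)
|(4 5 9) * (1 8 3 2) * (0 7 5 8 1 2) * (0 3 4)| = 4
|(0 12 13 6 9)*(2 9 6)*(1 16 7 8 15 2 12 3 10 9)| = |(0 3 10 9)(1 16 7 8 15 2)(12 13)| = 12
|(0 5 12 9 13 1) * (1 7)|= |(0 5 12 9 13 7 1)|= 7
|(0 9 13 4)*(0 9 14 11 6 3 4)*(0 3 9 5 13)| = 20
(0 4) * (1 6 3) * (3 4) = [3, 6, 2, 1, 0, 5, 4] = (0 3 1 6 4)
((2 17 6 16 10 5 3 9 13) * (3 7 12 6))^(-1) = (2 13 9 3 17)(5 10 16 6 12 7)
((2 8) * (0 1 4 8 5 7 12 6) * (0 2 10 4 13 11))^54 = ((0 1 13 11)(2 5 7 12 6)(4 8 10))^54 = (0 13)(1 11)(2 6 12 7 5)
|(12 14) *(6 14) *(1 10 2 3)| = 12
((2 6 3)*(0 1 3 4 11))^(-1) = (0 11 4 6 2 3 1)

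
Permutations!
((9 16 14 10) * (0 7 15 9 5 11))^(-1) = ((0 7 15 9 16 14 10 5 11))^(-1) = (0 11 5 10 14 16 9 15 7)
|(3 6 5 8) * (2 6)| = 5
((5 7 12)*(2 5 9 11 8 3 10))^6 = (2 8 12)(3 9 5)(7 10 11)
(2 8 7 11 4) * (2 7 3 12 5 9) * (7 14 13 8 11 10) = (2 11 4 14 13 8 3 12 5 9)(7 10) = [0, 1, 11, 12, 14, 9, 6, 10, 3, 2, 7, 4, 5, 8, 13]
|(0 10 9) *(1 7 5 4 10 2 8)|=|(0 2 8 1 7 5 4 10 9)|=9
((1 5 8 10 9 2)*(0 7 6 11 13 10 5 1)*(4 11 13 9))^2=(0 6 10 11 2 7 13 4 9)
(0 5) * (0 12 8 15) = (0 5 12 8 15) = [5, 1, 2, 3, 4, 12, 6, 7, 15, 9, 10, 11, 8, 13, 14, 0]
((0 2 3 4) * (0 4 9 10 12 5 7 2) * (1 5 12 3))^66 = (12)(1 7)(2 5)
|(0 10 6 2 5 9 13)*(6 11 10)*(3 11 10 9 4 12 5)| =21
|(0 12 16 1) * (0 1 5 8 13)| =6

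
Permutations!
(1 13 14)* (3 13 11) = (1 11 3 13 14) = [0, 11, 2, 13, 4, 5, 6, 7, 8, 9, 10, 3, 12, 14, 1]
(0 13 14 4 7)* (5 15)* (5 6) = (0 13 14 4 7)(5 15 6) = [13, 1, 2, 3, 7, 15, 5, 0, 8, 9, 10, 11, 12, 14, 4, 6]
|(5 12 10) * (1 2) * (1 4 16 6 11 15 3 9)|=9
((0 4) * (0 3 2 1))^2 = (0 3 1 4 2)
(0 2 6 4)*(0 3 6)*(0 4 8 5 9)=(0 2 4 3 6 8 5 9)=[2, 1, 4, 6, 3, 9, 8, 7, 5, 0]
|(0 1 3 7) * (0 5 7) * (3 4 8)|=10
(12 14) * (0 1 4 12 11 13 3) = (0 1 4 12 14 11 13 3) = [1, 4, 2, 0, 12, 5, 6, 7, 8, 9, 10, 13, 14, 3, 11]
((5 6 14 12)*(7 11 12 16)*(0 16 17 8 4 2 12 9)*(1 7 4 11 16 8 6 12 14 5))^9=(0 8 11 9)(1 12 5 6 17 14 2 4 16 7)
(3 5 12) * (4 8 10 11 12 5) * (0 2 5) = [2, 1, 5, 4, 8, 0, 6, 7, 10, 9, 11, 12, 3] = (0 2 5)(3 4 8 10 11 12)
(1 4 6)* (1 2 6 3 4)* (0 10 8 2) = (0 10 8 2 6)(3 4) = [10, 1, 6, 4, 3, 5, 0, 7, 2, 9, 8]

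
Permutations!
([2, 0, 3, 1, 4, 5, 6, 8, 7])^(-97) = [1, 3, 0, 2, 4, 5, 6, 8, 7]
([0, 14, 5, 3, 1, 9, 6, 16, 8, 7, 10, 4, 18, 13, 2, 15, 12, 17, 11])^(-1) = (1 4 11 18 12 16 7 9 5 2 14)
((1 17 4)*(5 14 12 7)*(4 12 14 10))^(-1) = (1 4 10 5 7 12 17)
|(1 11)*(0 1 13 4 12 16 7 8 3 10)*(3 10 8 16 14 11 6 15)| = |(0 1 6 15 3 8 10)(4 12 14 11 13)(7 16)| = 70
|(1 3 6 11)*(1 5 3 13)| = 4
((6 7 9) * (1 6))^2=(1 7)(6 9)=((1 6 7 9))^2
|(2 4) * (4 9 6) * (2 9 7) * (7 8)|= 3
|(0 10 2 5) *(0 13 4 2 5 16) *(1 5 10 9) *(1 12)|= |(0 9 12 1 5 13 4 2 16)|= 9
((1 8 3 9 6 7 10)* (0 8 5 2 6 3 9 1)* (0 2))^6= (2 7)(6 10)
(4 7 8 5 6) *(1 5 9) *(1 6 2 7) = (1 5 2 7 8 9 6 4) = [0, 5, 7, 3, 1, 2, 4, 8, 9, 6]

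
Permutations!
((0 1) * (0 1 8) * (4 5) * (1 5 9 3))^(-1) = (0 8)(1 3 9 4 5)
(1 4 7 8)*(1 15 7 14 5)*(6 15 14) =(1 4 6 15 7 8 14 5) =[0, 4, 2, 3, 6, 1, 15, 8, 14, 9, 10, 11, 12, 13, 5, 7]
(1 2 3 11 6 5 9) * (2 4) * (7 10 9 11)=(1 4 2 3 7 10 9)(5 11 6)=[0, 4, 3, 7, 2, 11, 5, 10, 8, 1, 9, 6]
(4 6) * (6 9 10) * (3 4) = (3 4 9 10 6) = [0, 1, 2, 4, 9, 5, 3, 7, 8, 10, 6]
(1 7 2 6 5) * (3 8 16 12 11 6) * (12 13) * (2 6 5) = (1 7 6 2 3 8 16 13 12 11 5) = [0, 7, 3, 8, 4, 1, 2, 6, 16, 9, 10, 5, 11, 12, 14, 15, 13]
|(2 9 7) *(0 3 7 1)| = |(0 3 7 2 9 1)| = 6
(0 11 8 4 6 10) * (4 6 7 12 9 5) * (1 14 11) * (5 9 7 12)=(0 1 14 11 8 6 10)(4 12 7 5)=[1, 14, 2, 3, 12, 4, 10, 5, 6, 9, 0, 8, 7, 13, 11]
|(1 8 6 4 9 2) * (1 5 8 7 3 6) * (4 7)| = 6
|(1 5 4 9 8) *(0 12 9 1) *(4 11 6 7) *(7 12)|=10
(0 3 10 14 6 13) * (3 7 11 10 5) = (0 7 11 10 14 6 13)(3 5) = [7, 1, 2, 5, 4, 3, 13, 11, 8, 9, 14, 10, 12, 0, 6]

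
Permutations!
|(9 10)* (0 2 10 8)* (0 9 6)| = |(0 2 10 6)(8 9)| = 4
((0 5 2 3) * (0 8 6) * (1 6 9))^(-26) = (0 1 8 2)(3 5 6 9)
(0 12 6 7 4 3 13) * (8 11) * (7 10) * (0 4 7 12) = (3 13 4)(6 10 12)(8 11) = [0, 1, 2, 13, 3, 5, 10, 7, 11, 9, 12, 8, 6, 4]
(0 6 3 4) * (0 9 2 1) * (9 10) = (0 6 3 4 10 9 2 1) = [6, 0, 1, 4, 10, 5, 3, 7, 8, 2, 9]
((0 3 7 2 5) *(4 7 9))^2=((0 3 9 4 7 2 5))^2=(0 9 7 5 3 4 2)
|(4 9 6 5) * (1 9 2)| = |(1 9 6 5 4 2)| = 6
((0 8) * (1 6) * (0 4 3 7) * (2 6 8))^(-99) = (0 4 6 7 8 2 3 1)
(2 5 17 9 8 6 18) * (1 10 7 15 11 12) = (1 10 7 15 11 12)(2 5 17 9 8 6 18) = [0, 10, 5, 3, 4, 17, 18, 15, 6, 8, 7, 12, 1, 13, 14, 11, 16, 9, 2]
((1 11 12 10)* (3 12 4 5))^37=(1 4 3 10 11 5 12)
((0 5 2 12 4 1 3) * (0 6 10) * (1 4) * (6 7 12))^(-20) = (12)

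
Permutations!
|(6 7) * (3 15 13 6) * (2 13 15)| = 5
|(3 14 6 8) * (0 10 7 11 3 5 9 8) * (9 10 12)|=11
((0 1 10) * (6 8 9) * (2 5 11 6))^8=(0 10 1)(2 11 8)(5 6 9)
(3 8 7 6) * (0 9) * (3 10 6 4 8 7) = (0 9)(3 7 4 8)(6 10) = [9, 1, 2, 7, 8, 5, 10, 4, 3, 0, 6]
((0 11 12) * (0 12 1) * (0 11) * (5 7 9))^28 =(12)(5 7 9)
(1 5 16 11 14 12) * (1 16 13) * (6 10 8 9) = (1 5 13)(6 10 8 9)(11 14 12 16) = [0, 5, 2, 3, 4, 13, 10, 7, 9, 6, 8, 14, 16, 1, 12, 15, 11]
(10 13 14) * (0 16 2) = [16, 1, 0, 3, 4, 5, 6, 7, 8, 9, 13, 11, 12, 14, 10, 15, 2] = (0 16 2)(10 13 14)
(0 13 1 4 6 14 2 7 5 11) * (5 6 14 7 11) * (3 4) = (0 13 1 3 4 14 2 11)(6 7) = [13, 3, 11, 4, 14, 5, 7, 6, 8, 9, 10, 0, 12, 1, 2]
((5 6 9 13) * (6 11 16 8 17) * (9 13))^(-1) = ((5 11 16 8 17 6 13))^(-1) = (5 13 6 17 8 16 11)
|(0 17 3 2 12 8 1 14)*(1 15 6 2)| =5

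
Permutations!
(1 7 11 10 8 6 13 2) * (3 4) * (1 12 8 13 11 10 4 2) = (1 7 10 13)(2 12 8 6 11 4 3) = [0, 7, 12, 2, 3, 5, 11, 10, 6, 9, 13, 4, 8, 1]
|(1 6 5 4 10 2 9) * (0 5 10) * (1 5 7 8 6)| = |(0 7 8 6 10 2 9 5 4)| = 9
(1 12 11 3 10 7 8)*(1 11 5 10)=(1 12 5 10 7 8 11 3)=[0, 12, 2, 1, 4, 10, 6, 8, 11, 9, 7, 3, 5]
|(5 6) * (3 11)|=2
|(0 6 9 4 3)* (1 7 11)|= 15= |(0 6 9 4 3)(1 7 11)|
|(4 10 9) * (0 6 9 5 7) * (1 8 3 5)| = 10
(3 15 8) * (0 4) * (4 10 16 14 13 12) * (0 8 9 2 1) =(0 10 16 14 13 12 4 8 3 15 9 2 1) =[10, 0, 1, 15, 8, 5, 6, 7, 3, 2, 16, 11, 4, 12, 13, 9, 14]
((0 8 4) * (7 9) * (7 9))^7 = (9)(0 8 4)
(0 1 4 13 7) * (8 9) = (0 1 4 13 7)(8 9) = [1, 4, 2, 3, 13, 5, 6, 0, 9, 8, 10, 11, 12, 7]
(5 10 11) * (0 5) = [5, 1, 2, 3, 4, 10, 6, 7, 8, 9, 11, 0] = (0 5 10 11)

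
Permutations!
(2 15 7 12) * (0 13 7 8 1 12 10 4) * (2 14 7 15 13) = [2, 12, 13, 3, 0, 5, 6, 10, 1, 9, 4, 11, 14, 15, 7, 8] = (0 2 13 15 8 1 12 14 7 10 4)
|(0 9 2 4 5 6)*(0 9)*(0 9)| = 6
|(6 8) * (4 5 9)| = 6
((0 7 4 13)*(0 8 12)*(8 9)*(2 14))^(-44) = (14)(0 8 13 7 12 9 4) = ((0 7 4 13 9 8 12)(2 14))^(-44)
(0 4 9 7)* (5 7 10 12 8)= [4, 1, 2, 3, 9, 7, 6, 0, 5, 10, 12, 11, 8]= (0 4 9 10 12 8 5 7)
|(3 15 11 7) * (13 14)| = 4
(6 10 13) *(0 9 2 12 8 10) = (0 9 2 12 8 10 13 6) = [9, 1, 12, 3, 4, 5, 0, 7, 10, 2, 13, 11, 8, 6]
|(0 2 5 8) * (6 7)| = |(0 2 5 8)(6 7)| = 4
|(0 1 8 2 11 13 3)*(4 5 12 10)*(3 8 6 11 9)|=|(0 1 6 11 13 8 2 9 3)(4 5 12 10)|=36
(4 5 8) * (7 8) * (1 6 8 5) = (1 6 8 4)(5 7) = [0, 6, 2, 3, 1, 7, 8, 5, 4]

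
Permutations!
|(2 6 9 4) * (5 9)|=|(2 6 5 9 4)|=5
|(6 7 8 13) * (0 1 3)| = |(0 1 3)(6 7 8 13)| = 12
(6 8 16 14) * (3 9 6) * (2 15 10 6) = (2 15 10 6 8 16 14 3 9) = [0, 1, 15, 9, 4, 5, 8, 7, 16, 2, 6, 11, 12, 13, 3, 10, 14]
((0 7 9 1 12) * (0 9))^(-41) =((0 7)(1 12 9))^(-41) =(0 7)(1 12 9)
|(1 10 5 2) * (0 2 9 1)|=4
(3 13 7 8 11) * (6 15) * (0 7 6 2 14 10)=(0 7 8 11 3 13 6 15 2 14 10)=[7, 1, 14, 13, 4, 5, 15, 8, 11, 9, 0, 3, 12, 6, 10, 2]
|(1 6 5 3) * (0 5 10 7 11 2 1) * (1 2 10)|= |(0 5 3)(1 6)(7 11 10)|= 6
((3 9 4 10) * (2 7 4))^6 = (10)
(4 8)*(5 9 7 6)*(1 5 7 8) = (1 5 9 8 4)(6 7) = [0, 5, 2, 3, 1, 9, 7, 6, 4, 8]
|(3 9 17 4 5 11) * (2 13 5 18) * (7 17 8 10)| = 12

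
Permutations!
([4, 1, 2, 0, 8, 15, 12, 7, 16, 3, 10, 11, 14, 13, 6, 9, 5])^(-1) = (0 3 9 15 5 16 8 4)(6 14 12)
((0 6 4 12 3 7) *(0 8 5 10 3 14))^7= (0 4 14 6 12)(3 8 10 7 5)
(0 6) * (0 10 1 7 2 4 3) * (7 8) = (0 6 10 1 8 7 2 4 3) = [6, 8, 4, 0, 3, 5, 10, 2, 7, 9, 1]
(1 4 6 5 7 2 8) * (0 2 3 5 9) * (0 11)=(0 2 8 1 4 6 9 11)(3 5 7)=[2, 4, 8, 5, 6, 7, 9, 3, 1, 11, 10, 0]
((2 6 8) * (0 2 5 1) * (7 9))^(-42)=(9)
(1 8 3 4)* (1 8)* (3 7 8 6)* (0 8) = [8, 1, 2, 4, 6, 5, 3, 0, 7] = (0 8 7)(3 4 6)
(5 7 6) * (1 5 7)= (1 5)(6 7)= [0, 5, 2, 3, 4, 1, 7, 6]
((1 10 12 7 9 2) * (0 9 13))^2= ((0 9 2 1 10 12 7 13))^2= (0 2 10 7)(1 12 13 9)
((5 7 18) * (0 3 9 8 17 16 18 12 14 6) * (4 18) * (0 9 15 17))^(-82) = ((0 3 15 17 16 4 18 5 7 12 14 6 9 8))^(-82) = (0 15 16 18 7 14 9)(3 17 4 5 12 6 8)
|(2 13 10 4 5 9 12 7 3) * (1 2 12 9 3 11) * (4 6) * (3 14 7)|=10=|(1 2 13 10 6 4 5 14 7 11)(3 12)|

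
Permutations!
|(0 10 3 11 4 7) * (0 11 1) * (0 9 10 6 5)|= 12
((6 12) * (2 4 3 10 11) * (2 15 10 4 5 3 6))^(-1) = (2 12 6 4 3 5)(10 15 11)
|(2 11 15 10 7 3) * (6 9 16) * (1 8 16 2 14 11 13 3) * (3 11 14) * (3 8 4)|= 13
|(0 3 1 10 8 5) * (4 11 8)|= |(0 3 1 10 4 11 8 5)|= 8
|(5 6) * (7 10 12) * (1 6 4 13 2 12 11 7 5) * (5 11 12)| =4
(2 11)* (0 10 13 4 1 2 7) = (0 10 13 4 1 2 11 7) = [10, 2, 11, 3, 1, 5, 6, 0, 8, 9, 13, 7, 12, 4]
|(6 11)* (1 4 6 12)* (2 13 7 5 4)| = 9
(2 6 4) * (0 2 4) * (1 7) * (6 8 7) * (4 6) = (0 2 8 7 1 4 6) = [2, 4, 8, 3, 6, 5, 0, 1, 7]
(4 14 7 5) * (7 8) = (4 14 8 7 5) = [0, 1, 2, 3, 14, 4, 6, 5, 7, 9, 10, 11, 12, 13, 8]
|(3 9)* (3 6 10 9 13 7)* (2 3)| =12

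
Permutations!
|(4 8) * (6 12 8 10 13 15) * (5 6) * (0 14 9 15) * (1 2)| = |(0 14 9 15 5 6 12 8 4 10 13)(1 2)| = 22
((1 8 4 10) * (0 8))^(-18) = ((0 8 4 10 1))^(-18) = (0 4 1 8 10)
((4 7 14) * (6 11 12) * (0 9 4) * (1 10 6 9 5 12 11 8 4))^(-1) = (0 14 7 4 8 6 10 1 9 12 5)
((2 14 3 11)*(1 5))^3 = (1 5)(2 11 3 14)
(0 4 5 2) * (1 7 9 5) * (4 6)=(0 6 4 1 7 9 5 2)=[6, 7, 0, 3, 1, 2, 4, 9, 8, 5]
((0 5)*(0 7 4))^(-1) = ((0 5 7 4))^(-1) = (0 4 7 5)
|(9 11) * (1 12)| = 2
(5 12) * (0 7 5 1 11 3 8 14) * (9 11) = (0 7 5 12 1 9 11 3 8 14) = [7, 9, 2, 8, 4, 12, 6, 5, 14, 11, 10, 3, 1, 13, 0]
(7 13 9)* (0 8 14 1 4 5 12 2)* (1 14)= (14)(0 8 1 4 5 12 2)(7 13 9)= [8, 4, 0, 3, 5, 12, 6, 13, 1, 7, 10, 11, 2, 9, 14]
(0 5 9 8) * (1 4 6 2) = [5, 4, 1, 3, 6, 9, 2, 7, 0, 8] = (0 5 9 8)(1 4 6 2)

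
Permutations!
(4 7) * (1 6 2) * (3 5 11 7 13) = (1 6 2)(3 5 11 7 4 13) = [0, 6, 1, 5, 13, 11, 2, 4, 8, 9, 10, 7, 12, 3]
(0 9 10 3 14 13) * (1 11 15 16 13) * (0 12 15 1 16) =(0 9 10 3 14 16 13 12 15)(1 11) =[9, 11, 2, 14, 4, 5, 6, 7, 8, 10, 3, 1, 15, 12, 16, 0, 13]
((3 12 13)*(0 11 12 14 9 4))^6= (0 9 3 12)(4 14 13 11)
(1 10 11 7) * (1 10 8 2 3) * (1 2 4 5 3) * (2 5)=(1 8 4 2)(3 5)(7 10 11)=[0, 8, 1, 5, 2, 3, 6, 10, 4, 9, 11, 7]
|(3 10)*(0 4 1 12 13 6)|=6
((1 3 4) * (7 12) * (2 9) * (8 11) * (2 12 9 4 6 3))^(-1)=(1 4 2)(3 6)(7 12 9)(8 11)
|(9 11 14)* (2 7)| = 6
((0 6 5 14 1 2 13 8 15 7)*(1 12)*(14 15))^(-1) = (0 7 15 5 6)(1 12 14 8 13 2)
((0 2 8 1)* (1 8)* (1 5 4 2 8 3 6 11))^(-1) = (0 1 11 6 3 8)(2 4 5)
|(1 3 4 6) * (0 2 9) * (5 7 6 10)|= 21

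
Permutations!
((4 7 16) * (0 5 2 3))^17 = ((0 5 2 3)(4 7 16))^17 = (0 5 2 3)(4 16 7)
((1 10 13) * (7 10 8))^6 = (1 8 7 10 13)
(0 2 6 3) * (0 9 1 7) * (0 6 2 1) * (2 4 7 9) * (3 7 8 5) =[1, 9, 4, 2, 8, 3, 7, 6, 5, 0] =(0 1 9)(2 4 8 5 3)(6 7)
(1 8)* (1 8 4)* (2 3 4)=(8)(1 2 3 4)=[0, 2, 3, 4, 1, 5, 6, 7, 8]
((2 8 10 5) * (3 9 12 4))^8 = ((2 8 10 5)(3 9 12 4))^8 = (12)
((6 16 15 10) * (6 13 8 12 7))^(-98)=(6 12 13 15)(7 8 10 16)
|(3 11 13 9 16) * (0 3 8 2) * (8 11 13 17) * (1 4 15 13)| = 12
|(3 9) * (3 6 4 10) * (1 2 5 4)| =|(1 2 5 4 10 3 9 6)| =8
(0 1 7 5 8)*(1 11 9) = [11, 7, 2, 3, 4, 8, 6, 5, 0, 1, 10, 9] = (0 11 9 1 7 5 8)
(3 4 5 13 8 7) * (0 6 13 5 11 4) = (0 6 13 8 7 3)(4 11) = [6, 1, 2, 0, 11, 5, 13, 3, 7, 9, 10, 4, 12, 8]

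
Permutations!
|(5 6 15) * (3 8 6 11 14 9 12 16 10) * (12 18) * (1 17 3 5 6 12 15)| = 14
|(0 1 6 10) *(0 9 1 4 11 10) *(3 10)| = |(0 4 11 3 10 9 1 6)| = 8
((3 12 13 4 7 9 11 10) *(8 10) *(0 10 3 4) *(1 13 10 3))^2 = ((0 3 12 10 4 7 9 11 8 1 13))^2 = (0 12 4 9 8 13 3 10 7 11 1)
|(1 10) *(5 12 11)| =6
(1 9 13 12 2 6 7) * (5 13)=[0, 9, 6, 3, 4, 13, 7, 1, 8, 5, 10, 11, 2, 12]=(1 9 5 13 12 2 6 7)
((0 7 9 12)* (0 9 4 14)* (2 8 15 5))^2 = ((0 7 4 14)(2 8 15 5)(9 12))^2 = (0 4)(2 15)(5 8)(7 14)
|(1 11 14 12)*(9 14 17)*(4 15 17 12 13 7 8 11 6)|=12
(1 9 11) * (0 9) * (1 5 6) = (0 9 11 5 6 1) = [9, 0, 2, 3, 4, 6, 1, 7, 8, 11, 10, 5]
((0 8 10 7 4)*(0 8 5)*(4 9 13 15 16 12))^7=((0 5)(4 8 10 7 9 13 15 16 12))^7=(0 5)(4 16 13 7 8 12 15 9 10)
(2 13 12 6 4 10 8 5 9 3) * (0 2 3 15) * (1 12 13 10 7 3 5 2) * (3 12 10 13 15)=[1, 10, 13, 5, 7, 9, 4, 12, 2, 3, 8, 11, 6, 15, 14, 0]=(0 1 10 8 2 13 15)(3 5 9)(4 7 12 6)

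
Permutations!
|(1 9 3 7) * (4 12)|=|(1 9 3 7)(4 12)|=4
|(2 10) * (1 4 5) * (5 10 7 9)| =|(1 4 10 2 7 9 5)| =7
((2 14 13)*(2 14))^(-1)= (13 14)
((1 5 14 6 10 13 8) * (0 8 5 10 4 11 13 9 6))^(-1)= ((0 8 1 10 9 6 4 11 13 5 14))^(-1)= (0 14 5 13 11 4 6 9 10 1 8)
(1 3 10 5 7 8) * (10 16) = (1 3 16 10 5 7 8) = [0, 3, 2, 16, 4, 7, 6, 8, 1, 9, 5, 11, 12, 13, 14, 15, 10]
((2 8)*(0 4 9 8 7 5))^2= (0 9 2 5 4 8 7)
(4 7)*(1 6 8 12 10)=(1 6 8 12 10)(4 7)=[0, 6, 2, 3, 7, 5, 8, 4, 12, 9, 1, 11, 10]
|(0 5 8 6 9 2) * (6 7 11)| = |(0 5 8 7 11 6 9 2)| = 8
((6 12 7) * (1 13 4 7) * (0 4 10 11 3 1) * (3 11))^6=((0 4 7 6 12)(1 13 10 3))^6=(0 4 7 6 12)(1 10)(3 13)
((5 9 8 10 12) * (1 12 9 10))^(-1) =((1 12 5 10 9 8))^(-1) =(1 8 9 10 5 12)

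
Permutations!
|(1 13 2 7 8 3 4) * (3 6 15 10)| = |(1 13 2 7 8 6 15 10 3 4)| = 10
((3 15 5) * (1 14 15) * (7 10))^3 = (1 5 14 3 15)(7 10)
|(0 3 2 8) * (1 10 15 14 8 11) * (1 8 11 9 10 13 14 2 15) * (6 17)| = 22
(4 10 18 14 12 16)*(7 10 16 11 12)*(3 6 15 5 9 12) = [0, 1, 2, 6, 16, 9, 15, 10, 8, 12, 18, 3, 11, 13, 7, 5, 4, 17, 14] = (3 6 15 5 9 12 11)(4 16)(7 10 18 14)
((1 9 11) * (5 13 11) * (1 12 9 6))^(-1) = ((1 6)(5 13 11 12 9))^(-1) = (1 6)(5 9 12 11 13)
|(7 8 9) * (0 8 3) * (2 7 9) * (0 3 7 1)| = 4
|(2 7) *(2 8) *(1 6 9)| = 3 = |(1 6 9)(2 7 8)|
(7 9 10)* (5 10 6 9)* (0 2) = (0 2)(5 10 7)(6 9) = [2, 1, 0, 3, 4, 10, 9, 5, 8, 6, 7]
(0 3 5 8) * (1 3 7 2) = (0 7 2 1 3 5 8) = [7, 3, 1, 5, 4, 8, 6, 2, 0]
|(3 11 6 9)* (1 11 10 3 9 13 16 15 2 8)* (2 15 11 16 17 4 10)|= |(1 16 11 6 13 17 4 10 3 2 8)|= 11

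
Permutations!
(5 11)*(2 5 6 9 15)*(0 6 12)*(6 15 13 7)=(0 15 2 5 11 12)(6 9 13 7)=[15, 1, 5, 3, 4, 11, 9, 6, 8, 13, 10, 12, 0, 7, 14, 2]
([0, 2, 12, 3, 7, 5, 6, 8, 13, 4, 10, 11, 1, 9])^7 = (1 2 12)(4 8 9 7 13)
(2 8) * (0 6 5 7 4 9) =(0 6 5 7 4 9)(2 8) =[6, 1, 8, 3, 9, 7, 5, 4, 2, 0]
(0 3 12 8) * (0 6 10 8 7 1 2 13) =(0 3 12 7 1 2 13)(6 10 8) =[3, 2, 13, 12, 4, 5, 10, 1, 6, 9, 8, 11, 7, 0]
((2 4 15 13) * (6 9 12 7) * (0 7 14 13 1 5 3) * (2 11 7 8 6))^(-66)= ((0 8 6 9 12 14 13 11 7 2 4 15 1 5 3))^(-66)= (0 2 9 1 13)(3 7 6 15 14)(4 12 5 11 8)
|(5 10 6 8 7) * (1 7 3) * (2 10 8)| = |(1 7 5 8 3)(2 10 6)| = 15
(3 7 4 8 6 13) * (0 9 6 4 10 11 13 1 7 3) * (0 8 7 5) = (0 9 6 1 5)(4 7 10 11 13 8) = [9, 5, 2, 3, 7, 0, 1, 10, 4, 6, 11, 13, 12, 8]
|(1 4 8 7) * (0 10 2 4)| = 7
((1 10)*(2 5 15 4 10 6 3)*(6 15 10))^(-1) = (1 10 5 2 3 6 4 15)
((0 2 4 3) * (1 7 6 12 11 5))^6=(12)(0 4)(2 3)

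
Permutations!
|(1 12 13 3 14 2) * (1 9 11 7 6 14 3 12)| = |(2 9 11 7 6 14)(12 13)| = 6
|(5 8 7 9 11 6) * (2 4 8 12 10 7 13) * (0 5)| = 8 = |(0 5 12 10 7 9 11 6)(2 4 8 13)|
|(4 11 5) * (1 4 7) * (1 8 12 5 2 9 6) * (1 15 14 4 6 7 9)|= |(1 6 15 14 4 11 2)(5 9 7 8 12)|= 35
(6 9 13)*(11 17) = (6 9 13)(11 17) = [0, 1, 2, 3, 4, 5, 9, 7, 8, 13, 10, 17, 12, 6, 14, 15, 16, 11]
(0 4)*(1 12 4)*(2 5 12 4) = [1, 4, 5, 3, 0, 12, 6, 7, 8, 9, 10, 11, 2] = (0 1 4)(2 5 12)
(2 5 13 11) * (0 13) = [13, 1, 5, 3, 4, 0, 6, 7, 8, 9, 10, 2, 12, 11] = (0 13 11 2 5)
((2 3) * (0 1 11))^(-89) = (0 1 11)(2 3) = ((0 1 11)(2 3))^(-89)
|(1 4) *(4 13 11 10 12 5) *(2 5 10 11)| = |(1 13 2 5 4)(10 12)| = 10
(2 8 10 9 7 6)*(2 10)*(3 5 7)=(2 8)(3 5 7 6 10 9)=[0, 1, 8, 5, 4, 7, 10, 6, 2, 3, 9]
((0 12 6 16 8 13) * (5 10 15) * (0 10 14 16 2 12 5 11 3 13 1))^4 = (0 8 14)(1 16 5)(2 12 6)(3 11 15 10 13)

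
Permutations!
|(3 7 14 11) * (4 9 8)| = |(3 7 14 11)(4 9 8)| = 12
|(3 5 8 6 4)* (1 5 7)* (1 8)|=10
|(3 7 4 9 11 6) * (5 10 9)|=8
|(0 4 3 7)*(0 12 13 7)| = |(0 4 3)(7 12 13)| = 3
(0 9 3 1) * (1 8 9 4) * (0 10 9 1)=(0 4)(1 10 9 3 8)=[4, 10, 2, 8, 0, 5, 6, 7, 1, 3, 9]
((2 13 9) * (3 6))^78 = ((2 13 9)(3 6))^78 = (13)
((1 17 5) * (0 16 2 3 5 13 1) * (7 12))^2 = ((0 16 2 3 5)(1 17 13)(7 12))^2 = (0 2 5 16 3)(1 13 17)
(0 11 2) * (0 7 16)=(0 11 2 7 16)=[11, 1, 7, 3, 4, 5, 6, 16, 8, 9, 10, 2, 12, 13, 14, 15, 0]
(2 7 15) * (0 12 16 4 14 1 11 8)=(0 12 16 4 14 1 11 8)(2 7 15)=[12, 11, 7, 3, 14, 5, 6, 15, 0, 9, 10, 8, 16, 13, 1, 2, 4]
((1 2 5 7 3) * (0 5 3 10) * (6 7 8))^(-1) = ((0 5 8 6 7 10)(1 2 3))^(-1) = (0 10 7 6 8 5)(1 3 2)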